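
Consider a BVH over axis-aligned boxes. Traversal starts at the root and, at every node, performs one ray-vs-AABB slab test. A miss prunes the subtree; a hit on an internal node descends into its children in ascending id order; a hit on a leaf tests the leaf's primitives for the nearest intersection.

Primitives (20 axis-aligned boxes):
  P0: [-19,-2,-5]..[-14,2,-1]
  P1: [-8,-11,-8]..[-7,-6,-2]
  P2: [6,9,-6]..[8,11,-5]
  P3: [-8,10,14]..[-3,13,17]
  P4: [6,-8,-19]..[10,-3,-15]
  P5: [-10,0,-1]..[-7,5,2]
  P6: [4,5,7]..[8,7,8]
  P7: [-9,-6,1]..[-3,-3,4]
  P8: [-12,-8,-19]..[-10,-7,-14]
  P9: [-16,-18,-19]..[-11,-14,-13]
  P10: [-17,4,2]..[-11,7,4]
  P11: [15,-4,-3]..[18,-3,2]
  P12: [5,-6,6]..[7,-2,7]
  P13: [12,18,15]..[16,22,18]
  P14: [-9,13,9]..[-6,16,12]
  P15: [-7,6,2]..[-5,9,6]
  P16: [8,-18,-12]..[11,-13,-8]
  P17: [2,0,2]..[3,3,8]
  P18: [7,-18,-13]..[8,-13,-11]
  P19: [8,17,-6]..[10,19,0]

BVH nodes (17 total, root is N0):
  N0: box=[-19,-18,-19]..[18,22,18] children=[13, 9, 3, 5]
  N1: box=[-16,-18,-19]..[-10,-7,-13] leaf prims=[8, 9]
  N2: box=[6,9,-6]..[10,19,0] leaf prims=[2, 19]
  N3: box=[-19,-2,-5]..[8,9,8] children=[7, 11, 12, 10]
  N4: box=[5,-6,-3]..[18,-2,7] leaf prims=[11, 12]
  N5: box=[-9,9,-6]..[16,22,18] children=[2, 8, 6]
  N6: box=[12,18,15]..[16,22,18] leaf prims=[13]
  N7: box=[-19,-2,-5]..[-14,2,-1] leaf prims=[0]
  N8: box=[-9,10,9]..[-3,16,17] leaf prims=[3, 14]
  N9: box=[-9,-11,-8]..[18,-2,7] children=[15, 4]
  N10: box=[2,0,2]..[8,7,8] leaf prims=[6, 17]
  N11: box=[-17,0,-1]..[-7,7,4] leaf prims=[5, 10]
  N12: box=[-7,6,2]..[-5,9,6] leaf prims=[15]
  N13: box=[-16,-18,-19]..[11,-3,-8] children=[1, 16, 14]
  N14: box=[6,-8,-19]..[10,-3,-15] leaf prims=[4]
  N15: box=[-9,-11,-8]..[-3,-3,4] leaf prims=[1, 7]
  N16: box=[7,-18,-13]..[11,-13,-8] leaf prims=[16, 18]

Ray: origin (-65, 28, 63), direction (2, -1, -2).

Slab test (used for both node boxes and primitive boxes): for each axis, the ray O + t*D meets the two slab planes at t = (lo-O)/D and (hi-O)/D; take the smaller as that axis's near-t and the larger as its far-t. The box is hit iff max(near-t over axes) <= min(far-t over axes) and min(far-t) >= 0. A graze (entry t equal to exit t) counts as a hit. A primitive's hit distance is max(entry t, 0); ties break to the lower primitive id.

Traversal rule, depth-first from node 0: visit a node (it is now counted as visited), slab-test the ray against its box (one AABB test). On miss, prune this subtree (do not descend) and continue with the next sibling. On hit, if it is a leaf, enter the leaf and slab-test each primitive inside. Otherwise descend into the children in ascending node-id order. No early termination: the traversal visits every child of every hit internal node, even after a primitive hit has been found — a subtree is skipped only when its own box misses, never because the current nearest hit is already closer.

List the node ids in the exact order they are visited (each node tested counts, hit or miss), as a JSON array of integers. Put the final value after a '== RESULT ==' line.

Traverse from the root:
N0 x:[23,83/2] y:[6,46] z:[45/2,41] -> hit [23,41], descend [3, 5, 9, 13]
  N3 x:[23,73/2] y:[19,30] z:[55/2,34] -> hit [55/2,30], descend [7, 10, 11, 12]
    N7 x:[23,51/2] y:[26,30] z:[32,34] -> miss, prune
    N10 x:[67/2,73/2] y:[21,28] z:[55/2,61/2] -> miss, prune
    N11 x:[24,29] y:[21,28] z:[59/2,32] -> miss, prune
    N12 x:[29,30] y:[19,22] z:[57/2,61/2] -> miss, prune
  N5 x:[28,81/2] y:[6,19] z:[45/2,69/2] -> miss, prune
  N9 x:[28,83/2] y:[30,39] z:[28,71/2] -> hit [30,71/2], descend [4, 15]
    N4 x:[35,83/2] y:[30,34] z:[28,33] -> miss, prune
    N15 x:[28,31] y:[31,39] z:[59/2,71/2] -> hit [31,31] leaf, test {P1(miss), P7@t=31}
  N13 x:[49/2,38] y:[31,46] z:[71/2,41] -> hit [71/2,38], descend [1, 14, 16]
    N1 x:[49/2,55/2] y:[35,46] z:[38,41] -> miss, prune
    N14 x:[71/2,75/2] y:[31,36] z:[39,41] -> miss, prune
    N16 x:[36,38] y:[41,46] z:[71/2,38] -> miss, prune

Summary -> nodes [0, 3, 7, 10, 11, 12, 5, 9, 4, 15, 13, 1, 14, 16]; box-tests=14; leaf-entries=1; first=P7

== RESULT ==
[0, 3, 7, 10, 11, 12, 5, 9, 4, 15, 13, 1, 14, 16]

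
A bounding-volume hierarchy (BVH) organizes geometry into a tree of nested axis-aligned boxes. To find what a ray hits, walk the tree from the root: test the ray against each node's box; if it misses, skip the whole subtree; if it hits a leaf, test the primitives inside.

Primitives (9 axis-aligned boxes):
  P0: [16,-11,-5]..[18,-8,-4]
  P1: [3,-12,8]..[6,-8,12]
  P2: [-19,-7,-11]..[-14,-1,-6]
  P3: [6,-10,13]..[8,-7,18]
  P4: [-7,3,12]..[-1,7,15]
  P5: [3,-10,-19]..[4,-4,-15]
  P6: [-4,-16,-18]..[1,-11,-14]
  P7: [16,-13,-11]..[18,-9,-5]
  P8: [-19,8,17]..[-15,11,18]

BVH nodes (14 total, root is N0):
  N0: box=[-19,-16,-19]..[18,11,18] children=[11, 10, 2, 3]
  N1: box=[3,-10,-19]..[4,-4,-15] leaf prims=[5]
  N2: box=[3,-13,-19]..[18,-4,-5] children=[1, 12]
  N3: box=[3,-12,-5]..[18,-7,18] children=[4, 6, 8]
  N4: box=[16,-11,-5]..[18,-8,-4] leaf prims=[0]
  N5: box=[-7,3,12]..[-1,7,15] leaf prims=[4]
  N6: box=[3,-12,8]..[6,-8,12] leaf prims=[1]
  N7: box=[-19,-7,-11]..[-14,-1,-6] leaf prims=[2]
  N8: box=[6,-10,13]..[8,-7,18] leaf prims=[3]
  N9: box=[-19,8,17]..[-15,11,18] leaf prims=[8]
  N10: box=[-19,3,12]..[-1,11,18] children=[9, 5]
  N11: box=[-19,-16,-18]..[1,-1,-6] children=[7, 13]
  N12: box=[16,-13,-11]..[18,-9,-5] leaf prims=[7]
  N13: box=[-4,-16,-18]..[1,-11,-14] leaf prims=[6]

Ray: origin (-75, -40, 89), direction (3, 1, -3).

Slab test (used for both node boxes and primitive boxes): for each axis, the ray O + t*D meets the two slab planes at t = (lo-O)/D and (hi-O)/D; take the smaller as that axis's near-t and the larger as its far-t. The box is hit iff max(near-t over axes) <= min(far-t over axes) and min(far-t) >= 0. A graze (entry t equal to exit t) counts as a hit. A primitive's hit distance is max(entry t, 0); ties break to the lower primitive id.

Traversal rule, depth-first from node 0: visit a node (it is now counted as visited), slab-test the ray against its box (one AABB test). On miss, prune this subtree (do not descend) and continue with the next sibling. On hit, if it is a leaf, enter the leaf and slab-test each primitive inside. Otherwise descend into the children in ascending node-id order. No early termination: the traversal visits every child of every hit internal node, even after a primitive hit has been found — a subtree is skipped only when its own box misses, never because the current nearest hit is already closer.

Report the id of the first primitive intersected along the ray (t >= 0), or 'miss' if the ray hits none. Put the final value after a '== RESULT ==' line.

Walk:
N0 x:[56/3,31] y:[24,51] z:[71/3,36] -> hit [24,31], descend [2, 3, 10, 11]
  N2 x:[26,31] y:[27,36] z:[94/3,36] -> miss, prune
  N3 x:[26,31] y:[28,33] z:[71/3,94/3] -> hit [28,31], descend [4, 6, 8]
    N4 x:[91/3,31] y:[29,32] z:[31,94/3] -> hit [31,31] leaf, test {P0@t=31}
    N6 x:[26,27] y:[28,32] z:[77/3,27] -> miss, prune
    N8 x:[27,83/3] y:[30,33] z:[71/3,76/3] -> miss, prune
  N10 x:[56/3,74/3] y:[43,51] z:[71/3,77/3] -> miss, prune
  N11 x:[56/3,76/3] y:[24,39] z:[95/3,107/3] -> miss, prune

Visited [0, 2, 3, 4, 6, 8, 10, 11]. Tests: 8 box, 1 leaf. Nearest: P0.

== RESULT ==
0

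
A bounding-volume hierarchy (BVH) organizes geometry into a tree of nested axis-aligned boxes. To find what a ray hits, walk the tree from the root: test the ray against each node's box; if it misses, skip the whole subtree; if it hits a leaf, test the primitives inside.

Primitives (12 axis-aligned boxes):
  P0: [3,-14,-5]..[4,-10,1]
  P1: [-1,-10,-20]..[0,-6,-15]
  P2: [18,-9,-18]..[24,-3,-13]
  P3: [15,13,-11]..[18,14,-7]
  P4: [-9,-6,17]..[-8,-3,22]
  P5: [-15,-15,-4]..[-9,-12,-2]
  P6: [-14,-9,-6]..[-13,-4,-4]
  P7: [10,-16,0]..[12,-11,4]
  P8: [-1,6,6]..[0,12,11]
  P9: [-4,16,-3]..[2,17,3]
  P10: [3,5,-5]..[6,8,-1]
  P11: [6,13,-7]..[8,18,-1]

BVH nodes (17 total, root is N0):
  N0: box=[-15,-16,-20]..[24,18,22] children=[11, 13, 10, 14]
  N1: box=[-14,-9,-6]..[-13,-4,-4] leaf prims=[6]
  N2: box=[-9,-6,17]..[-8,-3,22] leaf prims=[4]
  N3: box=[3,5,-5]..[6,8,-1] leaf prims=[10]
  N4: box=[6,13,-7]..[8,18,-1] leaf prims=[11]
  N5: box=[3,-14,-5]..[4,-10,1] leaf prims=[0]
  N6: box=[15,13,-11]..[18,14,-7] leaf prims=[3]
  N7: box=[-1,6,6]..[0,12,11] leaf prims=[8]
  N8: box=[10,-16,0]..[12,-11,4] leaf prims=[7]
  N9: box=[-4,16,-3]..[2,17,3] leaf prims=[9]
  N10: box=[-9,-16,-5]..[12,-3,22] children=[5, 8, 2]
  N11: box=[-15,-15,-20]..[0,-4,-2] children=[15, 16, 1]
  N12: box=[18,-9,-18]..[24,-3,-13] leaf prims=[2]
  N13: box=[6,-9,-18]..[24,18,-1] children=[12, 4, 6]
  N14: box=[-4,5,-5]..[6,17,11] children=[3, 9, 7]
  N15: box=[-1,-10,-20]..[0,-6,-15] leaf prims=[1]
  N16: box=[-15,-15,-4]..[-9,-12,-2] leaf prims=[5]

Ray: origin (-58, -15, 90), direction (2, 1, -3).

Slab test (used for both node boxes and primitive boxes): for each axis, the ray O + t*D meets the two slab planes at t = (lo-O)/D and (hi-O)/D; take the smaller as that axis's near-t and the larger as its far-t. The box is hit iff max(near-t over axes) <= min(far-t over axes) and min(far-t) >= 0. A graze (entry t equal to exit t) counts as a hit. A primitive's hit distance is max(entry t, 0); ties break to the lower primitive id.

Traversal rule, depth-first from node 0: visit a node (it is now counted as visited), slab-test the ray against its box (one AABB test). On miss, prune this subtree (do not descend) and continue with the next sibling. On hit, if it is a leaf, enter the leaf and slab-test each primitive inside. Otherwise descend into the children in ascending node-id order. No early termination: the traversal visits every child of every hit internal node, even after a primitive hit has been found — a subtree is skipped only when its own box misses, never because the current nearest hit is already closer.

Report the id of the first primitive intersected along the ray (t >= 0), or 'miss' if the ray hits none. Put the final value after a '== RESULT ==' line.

Trace the traversal:
N0 x:[43/2,41] y:[-1,33] z:[68/3,110/3] -> hit [68/3,33], descend [10, 11, 13, 14]
  N10 x:[49/2,35] y:[-1,12] z:[68/3,95/3] -> miss, prune
  N11 x:[43/2,29] y:[0,11] z:[92/3,110/3] -> miss, prune
  N13 x:[32,41] y:[6,33] z:[91/3,36] -> hit [32,33], descend [4, 6, 12]
    N4 x:[32,33] y:[28,33] z:[91/3,97/3] -> hit [32,97/3] leaf, test {P11@t=32}
    N6 x:[73/2,38] y:[28,29] z:[97/3,101/3] -> miss, prune
    N12 x:[38,41] y:[6,12] z:[103/3,36] -> miss, prune
  N14 x:[27,32] y:[20,32] z:[79/3,95/3] -> hit [27,95/3], descend [3, 7, 9]
    N3 x:[61/2,32] y:[20,23] z:[91/3,95/3] -> miss, prune
    N7 x:[57/2,29] y:[21,27] z:[79/3,28] -> miss, prune
    N9 x:[27,30] y:[31,32] z:[29,31] -> miss, prune

Summary -> nodes [0, 10, 11, 13, 4, 6, 12, 14, 3, 7, 9]; box-tests=11; leaf-entries=1; first=P11

== RESULT ==
11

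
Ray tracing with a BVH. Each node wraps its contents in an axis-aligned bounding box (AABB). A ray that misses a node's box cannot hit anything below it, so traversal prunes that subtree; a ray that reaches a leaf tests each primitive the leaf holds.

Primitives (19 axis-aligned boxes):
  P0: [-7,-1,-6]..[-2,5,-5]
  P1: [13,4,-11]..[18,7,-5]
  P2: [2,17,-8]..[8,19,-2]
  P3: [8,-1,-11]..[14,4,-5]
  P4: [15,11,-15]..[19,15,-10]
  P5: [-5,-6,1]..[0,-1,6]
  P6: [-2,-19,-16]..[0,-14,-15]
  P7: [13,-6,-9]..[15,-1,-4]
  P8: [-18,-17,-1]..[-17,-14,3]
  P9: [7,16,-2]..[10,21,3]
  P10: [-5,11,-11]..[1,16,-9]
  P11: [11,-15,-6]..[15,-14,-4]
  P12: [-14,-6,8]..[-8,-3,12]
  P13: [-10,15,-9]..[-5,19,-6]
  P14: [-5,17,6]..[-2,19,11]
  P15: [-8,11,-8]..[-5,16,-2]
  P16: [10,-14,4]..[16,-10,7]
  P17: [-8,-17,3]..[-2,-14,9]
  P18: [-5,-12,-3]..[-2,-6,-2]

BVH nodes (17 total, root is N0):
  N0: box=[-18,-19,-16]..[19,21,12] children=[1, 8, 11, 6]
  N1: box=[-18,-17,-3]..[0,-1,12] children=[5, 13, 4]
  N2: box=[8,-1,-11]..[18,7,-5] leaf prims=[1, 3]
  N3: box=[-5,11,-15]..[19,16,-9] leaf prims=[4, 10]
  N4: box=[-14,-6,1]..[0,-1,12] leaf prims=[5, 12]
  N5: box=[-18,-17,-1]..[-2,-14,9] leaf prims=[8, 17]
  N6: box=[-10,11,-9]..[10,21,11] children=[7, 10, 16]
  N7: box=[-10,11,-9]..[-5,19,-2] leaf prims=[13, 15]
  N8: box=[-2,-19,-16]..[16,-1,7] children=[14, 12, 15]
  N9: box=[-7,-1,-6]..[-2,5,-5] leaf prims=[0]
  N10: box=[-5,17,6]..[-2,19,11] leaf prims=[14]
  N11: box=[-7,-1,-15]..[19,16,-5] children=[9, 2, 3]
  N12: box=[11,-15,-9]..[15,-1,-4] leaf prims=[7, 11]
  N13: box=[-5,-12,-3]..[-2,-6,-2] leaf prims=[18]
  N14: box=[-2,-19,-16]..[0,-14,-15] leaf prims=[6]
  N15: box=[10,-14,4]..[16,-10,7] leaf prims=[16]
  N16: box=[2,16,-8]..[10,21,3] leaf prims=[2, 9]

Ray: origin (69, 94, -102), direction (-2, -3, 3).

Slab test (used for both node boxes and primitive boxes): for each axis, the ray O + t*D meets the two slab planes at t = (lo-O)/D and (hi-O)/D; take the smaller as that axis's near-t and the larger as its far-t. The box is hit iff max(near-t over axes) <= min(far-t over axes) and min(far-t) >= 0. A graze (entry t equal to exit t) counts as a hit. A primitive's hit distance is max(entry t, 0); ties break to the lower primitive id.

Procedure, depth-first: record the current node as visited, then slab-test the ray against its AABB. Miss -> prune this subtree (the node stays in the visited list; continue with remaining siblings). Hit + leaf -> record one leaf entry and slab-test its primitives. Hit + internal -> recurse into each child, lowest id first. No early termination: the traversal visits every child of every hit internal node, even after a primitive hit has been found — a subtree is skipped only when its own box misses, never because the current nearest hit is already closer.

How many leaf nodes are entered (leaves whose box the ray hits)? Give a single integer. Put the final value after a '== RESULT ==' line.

Trace the traversal:
N0 x:[25,87/2] y:[73/3,113/3] z:[86/3,38] -> hit [86/3,113/3], descend [1, 6, 8, 11]
  N1 x:[69/2,87/2] y:[95/3,37] z:[33,38] -> hit [69/2,37], descend [4, 5, 13]
    N4 x:[69/2,83/2] y:[95/3,100/3] z:[103/3,38] -> miss, prune
    N5 x:[71/2,87/2] y:[36,37] z:[101/3,37] -> hit [36,37] leaf, test {P8(miss), P17@t=36}
    N13 x:[71/2,37] y:[100/3,106/3] z:[33,100/3] -> miss, prune
  N6 x:[59/2,79/2] y:[73/3,83/3] z:[31,113/3] -> miss, prune
  N8 x:[53/2,71/2] y:[95/3,113/3] z:[86/3,109/3] -> hit [95/3,71/2], descend [12, 14, 15]
    N12 x:[27,29] y:[95/3,109/3] z:[31,98/3] -> miss, prune
    N14 x:[69/2,71/2] y:[36,113/3] z:[86/3,29] -> miss, prune
    N15 x:[53/2,59/2] y:[104/3,36] z:[106/3,109/3] -> miss, prune
  N11 x:[25,38] y:[26,95/3] z:[29,97/3] -> hit [29,95/3], descend [2, 3, 9]
    N2 x:[51/2,61/2] y:[29,95/3] z:[91/3,97/3] -> hit [91/3,61/2] leaf, test {P1(miss), P3@t=91/3}
    N3 x:[25,37] y:[26,83/3] z:[29,31] -> miss, prune
    N9 x:[71/2,38] y:[89/3,95/3] z:[32,97/3] -> miss, prune

14 AABB tests over nodes [0, 1, 4, 5, 13, 6, 8, 12, 14, 15, 11, 2, 3, 9]; 2 leaves entered; closest P3.

== RESULT ==
2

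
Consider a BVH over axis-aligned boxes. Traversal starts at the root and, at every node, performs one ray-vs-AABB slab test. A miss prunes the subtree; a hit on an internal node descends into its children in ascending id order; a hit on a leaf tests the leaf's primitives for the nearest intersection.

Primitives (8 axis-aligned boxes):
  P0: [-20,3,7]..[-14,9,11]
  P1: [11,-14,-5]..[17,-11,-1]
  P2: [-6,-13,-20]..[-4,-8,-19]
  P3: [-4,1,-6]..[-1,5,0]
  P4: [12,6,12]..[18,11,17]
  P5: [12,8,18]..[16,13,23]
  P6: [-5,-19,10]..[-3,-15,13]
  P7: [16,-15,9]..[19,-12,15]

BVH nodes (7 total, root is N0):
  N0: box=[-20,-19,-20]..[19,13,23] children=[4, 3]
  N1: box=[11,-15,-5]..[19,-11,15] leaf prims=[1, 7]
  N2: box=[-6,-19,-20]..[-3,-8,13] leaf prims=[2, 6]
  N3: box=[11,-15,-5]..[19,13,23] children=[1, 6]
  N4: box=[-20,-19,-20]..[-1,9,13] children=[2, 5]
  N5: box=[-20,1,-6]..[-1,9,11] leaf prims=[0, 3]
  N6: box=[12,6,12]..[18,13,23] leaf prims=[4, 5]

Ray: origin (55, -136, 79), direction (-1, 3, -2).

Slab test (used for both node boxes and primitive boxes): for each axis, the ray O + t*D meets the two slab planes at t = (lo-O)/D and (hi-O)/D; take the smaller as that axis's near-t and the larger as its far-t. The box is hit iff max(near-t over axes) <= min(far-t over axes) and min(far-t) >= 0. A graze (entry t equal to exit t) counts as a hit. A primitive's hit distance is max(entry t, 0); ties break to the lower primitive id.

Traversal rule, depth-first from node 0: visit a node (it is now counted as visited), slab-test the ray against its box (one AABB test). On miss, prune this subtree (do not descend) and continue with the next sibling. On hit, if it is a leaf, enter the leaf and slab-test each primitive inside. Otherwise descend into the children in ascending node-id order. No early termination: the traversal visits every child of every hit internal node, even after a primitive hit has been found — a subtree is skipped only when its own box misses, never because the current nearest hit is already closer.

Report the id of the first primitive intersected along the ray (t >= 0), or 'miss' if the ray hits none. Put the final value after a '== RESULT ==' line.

Trace the traversal:
N0 x:[36,75] y:[39,149/3] z:[28,99/2] -> hit [39,99/2], descend [3, 4]
  N3 x:[36,44] y:[121/3,149/3] z:[28,42] -> hit [121/3,42], descend [1, 6]
    N1 x:[36,44] y:[121/3,125/3] z:[32,42] -> hit [121/3,125/3] leaf, test {P1@t=122/3, P7(miss)}
    N6 x:[37,43] y:[142/3,149/3] z:[28,67/2] -> miss, prune
  N4 x:[56,75] y:[39,145/3] z:[33,99/2] -> miss, prune

5 AABB tests over nodes [0, 3, 1, 6, 4]; 1 leaf entered; closest P1.

== RESULT ==
1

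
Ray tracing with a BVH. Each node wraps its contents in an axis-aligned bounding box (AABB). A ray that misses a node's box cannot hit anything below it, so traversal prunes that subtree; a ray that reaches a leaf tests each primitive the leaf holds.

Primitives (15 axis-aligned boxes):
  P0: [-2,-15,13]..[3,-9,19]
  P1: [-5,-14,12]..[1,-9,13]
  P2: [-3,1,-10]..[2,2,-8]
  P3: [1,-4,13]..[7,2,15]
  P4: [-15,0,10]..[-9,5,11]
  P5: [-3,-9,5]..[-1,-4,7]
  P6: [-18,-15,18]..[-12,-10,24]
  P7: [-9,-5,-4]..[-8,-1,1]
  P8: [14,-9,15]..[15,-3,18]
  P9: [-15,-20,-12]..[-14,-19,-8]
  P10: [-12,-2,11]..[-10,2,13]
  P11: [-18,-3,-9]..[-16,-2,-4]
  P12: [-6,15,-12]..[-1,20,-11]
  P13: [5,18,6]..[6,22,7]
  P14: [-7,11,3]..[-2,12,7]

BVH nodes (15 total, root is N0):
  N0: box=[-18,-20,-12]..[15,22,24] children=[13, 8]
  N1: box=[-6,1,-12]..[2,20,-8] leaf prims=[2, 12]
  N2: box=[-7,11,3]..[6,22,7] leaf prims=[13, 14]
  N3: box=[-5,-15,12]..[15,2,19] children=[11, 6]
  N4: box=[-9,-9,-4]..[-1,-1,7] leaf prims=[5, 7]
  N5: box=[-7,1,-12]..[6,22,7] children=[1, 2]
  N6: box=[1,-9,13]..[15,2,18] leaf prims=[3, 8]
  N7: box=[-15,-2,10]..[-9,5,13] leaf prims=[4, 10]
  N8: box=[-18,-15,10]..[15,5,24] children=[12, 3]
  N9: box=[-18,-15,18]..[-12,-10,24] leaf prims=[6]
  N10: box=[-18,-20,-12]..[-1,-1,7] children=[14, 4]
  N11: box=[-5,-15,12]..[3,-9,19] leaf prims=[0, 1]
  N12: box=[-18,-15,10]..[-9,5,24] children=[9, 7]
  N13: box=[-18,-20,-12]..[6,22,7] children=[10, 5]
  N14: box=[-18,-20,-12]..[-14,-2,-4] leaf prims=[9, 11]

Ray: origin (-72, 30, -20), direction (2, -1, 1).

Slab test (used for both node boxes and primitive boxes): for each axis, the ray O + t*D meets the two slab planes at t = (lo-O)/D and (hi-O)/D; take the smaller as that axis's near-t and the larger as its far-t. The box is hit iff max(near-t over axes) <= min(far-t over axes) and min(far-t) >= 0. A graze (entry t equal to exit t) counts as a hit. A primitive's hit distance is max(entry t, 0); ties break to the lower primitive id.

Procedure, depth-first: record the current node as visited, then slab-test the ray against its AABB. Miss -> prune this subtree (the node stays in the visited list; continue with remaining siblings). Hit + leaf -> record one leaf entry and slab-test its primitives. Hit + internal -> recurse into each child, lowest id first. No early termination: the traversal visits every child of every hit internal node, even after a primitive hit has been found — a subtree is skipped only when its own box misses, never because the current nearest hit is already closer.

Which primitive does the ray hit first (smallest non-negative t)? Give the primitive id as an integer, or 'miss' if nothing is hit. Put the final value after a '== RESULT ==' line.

Traverse from the root:
N0 x:[27,87/2] y:[8,50] z:[8,44] -> hit [27,87/2], descend [8, 13]
  N8 x:[27,87/2] y:[25,45] z:[30,44] -> hit [30,87/2], descend [3, 12]
    N3 x:[67/2,87/2] y:[28,45] z:[32,39] -> hit [67/2,39], descend [6, 11]
      N6 x:[73/2,87/2] y:[28,39] z:[33,38] -> hit [73/2,38] leaf, test {P3(miss), P8(miss)}
      N11 x:[67/2,75/2] y:[39,45] z:[32,39] -> miss, prune
    N12 x:[27,63/2] y:[25,45] z:[30,44] -> hit [30,63/2], descend [7, 9]
      N7 x:[57/2,63/2] y:[25,32] z:[30,33] -> hit [30,63/2] leaf, test {P4@t=30, P10@t=31}
      N9 x:[27,30] y:[40,45] z:[38,44] -> miss, prune
  N13 x:[27,39] y:[8,50] z:[8,27] -> hit [27,27], descend [5, 10]
    N5 x:[65/2,39] y:[8,29] z:[8,27] -> miss, prune
    N10 x:[27,71/2] y:[31,50] z:[8,27] -> miss, prune

Visited [0, 8, 3, 6, 11, 12, 7, 9, 13, 5, 10]. Tests: 11 box, 2 leaf. Nearest: P4.

== RESULT ==
4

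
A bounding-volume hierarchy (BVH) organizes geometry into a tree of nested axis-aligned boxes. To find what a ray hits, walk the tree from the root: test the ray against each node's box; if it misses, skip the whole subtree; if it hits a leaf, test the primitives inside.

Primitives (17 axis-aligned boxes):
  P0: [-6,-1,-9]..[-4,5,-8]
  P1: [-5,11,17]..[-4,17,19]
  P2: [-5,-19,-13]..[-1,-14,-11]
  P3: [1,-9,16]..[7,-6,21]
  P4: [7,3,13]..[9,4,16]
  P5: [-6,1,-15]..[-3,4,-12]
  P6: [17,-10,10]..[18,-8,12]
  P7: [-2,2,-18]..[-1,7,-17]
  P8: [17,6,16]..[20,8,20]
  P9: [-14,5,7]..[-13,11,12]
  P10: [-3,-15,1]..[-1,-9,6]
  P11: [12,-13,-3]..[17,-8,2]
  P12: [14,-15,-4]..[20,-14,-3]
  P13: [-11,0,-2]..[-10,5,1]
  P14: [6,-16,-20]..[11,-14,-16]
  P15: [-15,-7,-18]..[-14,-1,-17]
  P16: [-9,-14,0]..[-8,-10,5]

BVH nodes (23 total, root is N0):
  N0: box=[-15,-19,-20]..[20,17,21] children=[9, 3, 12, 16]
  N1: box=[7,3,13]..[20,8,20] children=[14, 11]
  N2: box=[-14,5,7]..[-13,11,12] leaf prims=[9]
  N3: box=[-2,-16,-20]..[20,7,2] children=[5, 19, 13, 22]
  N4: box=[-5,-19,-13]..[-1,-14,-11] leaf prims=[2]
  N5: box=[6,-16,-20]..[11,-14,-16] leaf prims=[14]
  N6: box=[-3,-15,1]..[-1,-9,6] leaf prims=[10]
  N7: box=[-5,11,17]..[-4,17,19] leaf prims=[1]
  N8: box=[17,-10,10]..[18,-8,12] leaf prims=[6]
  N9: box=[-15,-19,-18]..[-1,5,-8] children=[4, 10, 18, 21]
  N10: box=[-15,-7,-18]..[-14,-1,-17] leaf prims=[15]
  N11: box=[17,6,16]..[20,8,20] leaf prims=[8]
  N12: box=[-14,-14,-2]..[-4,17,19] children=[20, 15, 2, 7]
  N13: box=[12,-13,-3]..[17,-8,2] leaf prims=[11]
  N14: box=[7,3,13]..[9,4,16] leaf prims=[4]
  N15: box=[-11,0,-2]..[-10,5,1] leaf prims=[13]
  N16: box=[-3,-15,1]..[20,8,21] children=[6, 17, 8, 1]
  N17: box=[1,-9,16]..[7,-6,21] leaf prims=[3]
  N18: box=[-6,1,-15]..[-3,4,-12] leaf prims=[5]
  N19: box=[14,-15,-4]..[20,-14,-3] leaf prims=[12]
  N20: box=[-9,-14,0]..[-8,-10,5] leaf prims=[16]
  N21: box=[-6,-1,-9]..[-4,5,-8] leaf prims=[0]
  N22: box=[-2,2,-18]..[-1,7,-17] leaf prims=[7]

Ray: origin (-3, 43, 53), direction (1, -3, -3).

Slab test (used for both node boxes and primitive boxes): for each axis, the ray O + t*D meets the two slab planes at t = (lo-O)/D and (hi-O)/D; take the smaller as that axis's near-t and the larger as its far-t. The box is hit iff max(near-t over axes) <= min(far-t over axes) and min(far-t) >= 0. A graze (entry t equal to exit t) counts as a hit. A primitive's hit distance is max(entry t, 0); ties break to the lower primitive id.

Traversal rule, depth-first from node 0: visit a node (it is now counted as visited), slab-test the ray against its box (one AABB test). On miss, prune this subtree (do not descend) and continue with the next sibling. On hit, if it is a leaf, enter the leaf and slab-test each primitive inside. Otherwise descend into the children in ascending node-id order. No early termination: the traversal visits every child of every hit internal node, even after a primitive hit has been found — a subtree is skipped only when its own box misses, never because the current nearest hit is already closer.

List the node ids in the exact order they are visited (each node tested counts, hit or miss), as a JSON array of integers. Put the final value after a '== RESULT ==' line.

Traverse from the root:
N0 x:[-12,23] y:[26/3,62/3] z:[32/3,73/3] -> hit [32/3,62/3], descend [3, 9, 12, 16]
  N3 x:[1,23] y:[12,59/3] z:[17,73/3] -> hit [17,59/3], descend [5, 13, 19, 22]
    N5 x:[9,14] y:[19,59/3] z:[23,73/3] -> miss, prune
    N13 x:[15,20] y:[17,56/3] z:[17,56/3] -> hit [17,56/3] leaf, test {P11@t=17}
    N19 x:[17,23] y:[19,58/3] z:[56/3,19] -> hit [19,19] leaf, test {P12@t=19}
    N22 x:[1,2] y:[12,41/3] z:[70/3,71/3] -> miss, prune
  N9 x:[-12,2] y:[38/3,62/3] z:[61/3,71/3] -> miss, prune
  N12 x:[-11,-1] y:[26/3,19] z:[34/3,55/3] -> miss, prune
  N16 x:[0,23] y:[35/3,58/3] z:[32/3,52/3] -> hit [35/3,52/3], descend [1, 6, 8, 17]
    N1 x:[10,23] y:[35/3,40/3] z:[11,40/3] -> hit [35/3,40/3], descend [11, 14]
      N11 x:[20,23] y:[35/3,37/3] z:[11,37/3] -> miss, prune
      N14 x:[10,12] y:[13,40/3] z:[37/3,40/3] -> miss, prune
    N6 x:[0,2] y:[52/3,58/3] z:[47/3,52/3] -> miss, prune
    N8 x:[20,21] y:[17,53/3] z:[41/3,43/3] -> miss, prune
    N17 x:[4,10] y:[49/3,52/3] z:[32/3,37/3] -> miss, prune

Visited [0, 3, 5, 13, 19, 22, 9, 12, 16, 1, 11, 14, 6, 8, 17]. Tests: 15 box, 2 leaf. Nearest: P11.

== RESULT ==
[0, 3, 5, 13, 19, 22, 9, 12, 16, 1, 11, 14, 6, 8, 17]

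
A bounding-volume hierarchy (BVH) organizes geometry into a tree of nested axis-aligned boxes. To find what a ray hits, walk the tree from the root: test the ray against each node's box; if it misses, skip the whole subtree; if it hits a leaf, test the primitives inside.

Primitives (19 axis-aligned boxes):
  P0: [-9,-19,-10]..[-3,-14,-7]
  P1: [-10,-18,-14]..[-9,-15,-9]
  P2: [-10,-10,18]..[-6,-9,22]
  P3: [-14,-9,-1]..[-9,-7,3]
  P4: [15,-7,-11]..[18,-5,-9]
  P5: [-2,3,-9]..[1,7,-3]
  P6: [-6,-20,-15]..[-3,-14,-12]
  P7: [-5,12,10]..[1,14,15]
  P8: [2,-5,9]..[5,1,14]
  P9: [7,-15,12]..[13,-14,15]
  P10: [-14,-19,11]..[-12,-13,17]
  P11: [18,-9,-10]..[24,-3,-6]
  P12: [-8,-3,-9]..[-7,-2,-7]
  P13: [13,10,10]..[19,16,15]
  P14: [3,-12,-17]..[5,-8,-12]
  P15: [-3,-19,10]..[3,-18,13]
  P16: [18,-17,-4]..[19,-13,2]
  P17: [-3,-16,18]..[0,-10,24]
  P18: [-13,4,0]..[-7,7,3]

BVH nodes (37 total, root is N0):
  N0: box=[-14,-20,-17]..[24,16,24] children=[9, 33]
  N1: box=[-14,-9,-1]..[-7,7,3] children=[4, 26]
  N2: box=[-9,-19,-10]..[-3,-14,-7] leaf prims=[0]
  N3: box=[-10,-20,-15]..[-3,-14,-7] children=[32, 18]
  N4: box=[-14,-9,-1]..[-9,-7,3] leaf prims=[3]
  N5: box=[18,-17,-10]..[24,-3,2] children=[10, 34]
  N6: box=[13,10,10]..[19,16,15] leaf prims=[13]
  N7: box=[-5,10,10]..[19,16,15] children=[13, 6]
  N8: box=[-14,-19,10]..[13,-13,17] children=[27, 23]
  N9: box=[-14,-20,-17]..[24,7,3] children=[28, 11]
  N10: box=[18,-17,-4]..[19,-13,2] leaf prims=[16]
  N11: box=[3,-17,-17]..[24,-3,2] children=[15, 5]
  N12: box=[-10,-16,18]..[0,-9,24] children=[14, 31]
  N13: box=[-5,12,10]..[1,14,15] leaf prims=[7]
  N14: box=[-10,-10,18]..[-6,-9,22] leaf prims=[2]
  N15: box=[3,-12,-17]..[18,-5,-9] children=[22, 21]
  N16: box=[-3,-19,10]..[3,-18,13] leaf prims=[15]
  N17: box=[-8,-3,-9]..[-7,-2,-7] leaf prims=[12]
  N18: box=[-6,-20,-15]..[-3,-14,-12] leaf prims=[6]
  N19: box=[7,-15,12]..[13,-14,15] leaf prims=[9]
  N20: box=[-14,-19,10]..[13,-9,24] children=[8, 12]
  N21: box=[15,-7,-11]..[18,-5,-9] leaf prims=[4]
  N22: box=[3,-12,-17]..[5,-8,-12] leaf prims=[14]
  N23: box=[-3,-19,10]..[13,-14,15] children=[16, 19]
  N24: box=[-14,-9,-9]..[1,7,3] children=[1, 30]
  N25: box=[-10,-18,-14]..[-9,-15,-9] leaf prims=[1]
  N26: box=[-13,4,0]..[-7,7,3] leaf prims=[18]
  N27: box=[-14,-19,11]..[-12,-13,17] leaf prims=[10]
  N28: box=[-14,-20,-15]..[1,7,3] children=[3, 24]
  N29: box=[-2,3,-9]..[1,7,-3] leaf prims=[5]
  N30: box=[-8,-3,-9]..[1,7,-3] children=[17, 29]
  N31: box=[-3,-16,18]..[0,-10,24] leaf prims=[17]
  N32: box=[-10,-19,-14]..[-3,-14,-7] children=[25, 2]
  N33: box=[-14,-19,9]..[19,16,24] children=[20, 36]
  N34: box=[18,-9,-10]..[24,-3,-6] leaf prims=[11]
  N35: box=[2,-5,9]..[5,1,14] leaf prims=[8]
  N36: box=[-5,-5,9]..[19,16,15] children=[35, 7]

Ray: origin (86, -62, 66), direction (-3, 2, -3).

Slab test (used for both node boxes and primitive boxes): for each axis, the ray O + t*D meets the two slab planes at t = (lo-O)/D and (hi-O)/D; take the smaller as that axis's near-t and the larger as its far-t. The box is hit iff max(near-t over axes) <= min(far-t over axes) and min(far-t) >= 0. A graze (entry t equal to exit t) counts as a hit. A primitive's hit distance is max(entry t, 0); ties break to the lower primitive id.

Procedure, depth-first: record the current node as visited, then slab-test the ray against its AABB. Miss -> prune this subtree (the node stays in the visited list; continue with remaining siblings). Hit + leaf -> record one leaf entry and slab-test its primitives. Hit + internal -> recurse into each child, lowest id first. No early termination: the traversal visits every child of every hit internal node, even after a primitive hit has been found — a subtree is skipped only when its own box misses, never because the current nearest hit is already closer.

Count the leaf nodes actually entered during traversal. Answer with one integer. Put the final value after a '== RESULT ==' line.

Trace the traversal:
N0 x:[62/3,100/3] y:[21,39] z:[14,83/3] -> hit [21,83/3], descend [9, 33]
  N9 x:[62/3,100/3] y:[21,69/2] z:[21,83/3] -> hit [21,83/3], descend [11, 28]
    N11 x:[62/3,83/3] y:[45/2,59/2] z:[64/3,83/3] -> hit [45/2,83/3], descend [5, 15]
      N5 x:[62/3,68/3] y:[45/2,59/2] z:[64/3,76/3] -> hit [45/2,68/3], descend [10, 34]
        N10 x:[67/3,68/3] y:[45/2,49/2] z:[64/3,70/3] -> hit [45/2,68/3] leaf, test {P16@t=45/2}
        N34 x:[62/3,68/3] y:[53/2,59/2] z:[24,76/3] -> miss, prune
      N15 x:[68/3,83/3] y:[25,57/2] z:[25,83/3] -> hit [25,83/3], descend [21, 22]
        N21 x:[68/3,71/3] y:[55/2,57/2] z:[25,77/3] -> miss, prune
        N22 x:[27,83/3] y:[25,27] z:[26,83/3] -> hit [27,27] leaf, test {P14@t=27}
    N28 x:[85/3,100/3] y:[21,69/2] z:[21,27] -> miss, prune
  N33 x:[67/3,100/3] y:[43/2,39] z:[14,19] -> miss, prune

Visited [0, 9, 11, 5, 10, 34, 15, 21, 22, 28, 33]. Tests: 11 box, 2 leaf. Nearest: P16.

== RESULT ==
2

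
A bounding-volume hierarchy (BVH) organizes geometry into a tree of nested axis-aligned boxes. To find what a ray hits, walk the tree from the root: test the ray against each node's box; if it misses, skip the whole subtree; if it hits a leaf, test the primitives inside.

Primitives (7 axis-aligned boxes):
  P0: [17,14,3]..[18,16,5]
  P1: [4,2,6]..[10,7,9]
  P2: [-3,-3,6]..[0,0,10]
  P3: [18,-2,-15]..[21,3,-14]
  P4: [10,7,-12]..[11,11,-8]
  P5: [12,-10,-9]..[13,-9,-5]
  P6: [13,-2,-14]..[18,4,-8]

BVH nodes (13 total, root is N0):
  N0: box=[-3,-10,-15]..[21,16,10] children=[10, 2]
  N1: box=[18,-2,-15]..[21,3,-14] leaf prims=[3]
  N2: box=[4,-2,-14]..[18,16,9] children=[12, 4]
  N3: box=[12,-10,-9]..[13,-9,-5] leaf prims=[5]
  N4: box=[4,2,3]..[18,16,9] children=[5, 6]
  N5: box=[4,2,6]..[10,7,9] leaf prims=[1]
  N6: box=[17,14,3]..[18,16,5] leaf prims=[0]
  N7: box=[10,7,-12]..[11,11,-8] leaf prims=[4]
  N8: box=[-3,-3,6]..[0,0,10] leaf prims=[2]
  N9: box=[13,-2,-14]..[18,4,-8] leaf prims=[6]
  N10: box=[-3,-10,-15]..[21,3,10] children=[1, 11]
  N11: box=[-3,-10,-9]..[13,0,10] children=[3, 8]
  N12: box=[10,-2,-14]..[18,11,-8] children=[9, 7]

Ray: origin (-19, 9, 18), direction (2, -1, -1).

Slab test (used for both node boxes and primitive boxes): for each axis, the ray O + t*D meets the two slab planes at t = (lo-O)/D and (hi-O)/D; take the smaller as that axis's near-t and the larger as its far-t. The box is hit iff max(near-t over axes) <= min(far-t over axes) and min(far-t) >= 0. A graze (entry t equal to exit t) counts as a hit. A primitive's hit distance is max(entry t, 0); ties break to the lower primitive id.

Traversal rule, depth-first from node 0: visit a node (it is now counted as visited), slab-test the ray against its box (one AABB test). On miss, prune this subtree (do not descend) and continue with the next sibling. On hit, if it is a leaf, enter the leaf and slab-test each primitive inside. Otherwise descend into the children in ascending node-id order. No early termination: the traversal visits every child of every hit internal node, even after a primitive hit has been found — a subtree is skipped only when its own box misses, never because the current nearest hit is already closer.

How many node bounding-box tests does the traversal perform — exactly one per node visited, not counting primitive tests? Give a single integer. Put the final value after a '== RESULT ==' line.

Trace the traversal:
N0 x:[8,20] y:[-7,19] z:[8,33] -> hit [8,19], descend [2, 10]
  N2 x:[23/2,37/2] y:[-7,11] z:[9,32] -> miss, prune
  N10 x:[8,20] y:[6,19] z:[8,33] -> hit [8,19], descend [1, 11]
    N1 x:[37/2,20] y:[6,11] z:[32,33] -> miss, prune
    N11 x:[8,16] y:[9,19] z:[8,27] -> hit [9,16], descend [3, 8]
      N3 x:[31/2,16] y:[18,19] z:[23,27] -> miss, prune
      N8 x:[8,19/2] y:[9,12] z:[8,12] -> hit [9,19/2] leaf, test {P2@t=9}

Summary -> nodes [0, 2, 10, 1, 11, 3, 8]; box-tests=7; leaf-entries=1; first=P2

== RESULT ==
7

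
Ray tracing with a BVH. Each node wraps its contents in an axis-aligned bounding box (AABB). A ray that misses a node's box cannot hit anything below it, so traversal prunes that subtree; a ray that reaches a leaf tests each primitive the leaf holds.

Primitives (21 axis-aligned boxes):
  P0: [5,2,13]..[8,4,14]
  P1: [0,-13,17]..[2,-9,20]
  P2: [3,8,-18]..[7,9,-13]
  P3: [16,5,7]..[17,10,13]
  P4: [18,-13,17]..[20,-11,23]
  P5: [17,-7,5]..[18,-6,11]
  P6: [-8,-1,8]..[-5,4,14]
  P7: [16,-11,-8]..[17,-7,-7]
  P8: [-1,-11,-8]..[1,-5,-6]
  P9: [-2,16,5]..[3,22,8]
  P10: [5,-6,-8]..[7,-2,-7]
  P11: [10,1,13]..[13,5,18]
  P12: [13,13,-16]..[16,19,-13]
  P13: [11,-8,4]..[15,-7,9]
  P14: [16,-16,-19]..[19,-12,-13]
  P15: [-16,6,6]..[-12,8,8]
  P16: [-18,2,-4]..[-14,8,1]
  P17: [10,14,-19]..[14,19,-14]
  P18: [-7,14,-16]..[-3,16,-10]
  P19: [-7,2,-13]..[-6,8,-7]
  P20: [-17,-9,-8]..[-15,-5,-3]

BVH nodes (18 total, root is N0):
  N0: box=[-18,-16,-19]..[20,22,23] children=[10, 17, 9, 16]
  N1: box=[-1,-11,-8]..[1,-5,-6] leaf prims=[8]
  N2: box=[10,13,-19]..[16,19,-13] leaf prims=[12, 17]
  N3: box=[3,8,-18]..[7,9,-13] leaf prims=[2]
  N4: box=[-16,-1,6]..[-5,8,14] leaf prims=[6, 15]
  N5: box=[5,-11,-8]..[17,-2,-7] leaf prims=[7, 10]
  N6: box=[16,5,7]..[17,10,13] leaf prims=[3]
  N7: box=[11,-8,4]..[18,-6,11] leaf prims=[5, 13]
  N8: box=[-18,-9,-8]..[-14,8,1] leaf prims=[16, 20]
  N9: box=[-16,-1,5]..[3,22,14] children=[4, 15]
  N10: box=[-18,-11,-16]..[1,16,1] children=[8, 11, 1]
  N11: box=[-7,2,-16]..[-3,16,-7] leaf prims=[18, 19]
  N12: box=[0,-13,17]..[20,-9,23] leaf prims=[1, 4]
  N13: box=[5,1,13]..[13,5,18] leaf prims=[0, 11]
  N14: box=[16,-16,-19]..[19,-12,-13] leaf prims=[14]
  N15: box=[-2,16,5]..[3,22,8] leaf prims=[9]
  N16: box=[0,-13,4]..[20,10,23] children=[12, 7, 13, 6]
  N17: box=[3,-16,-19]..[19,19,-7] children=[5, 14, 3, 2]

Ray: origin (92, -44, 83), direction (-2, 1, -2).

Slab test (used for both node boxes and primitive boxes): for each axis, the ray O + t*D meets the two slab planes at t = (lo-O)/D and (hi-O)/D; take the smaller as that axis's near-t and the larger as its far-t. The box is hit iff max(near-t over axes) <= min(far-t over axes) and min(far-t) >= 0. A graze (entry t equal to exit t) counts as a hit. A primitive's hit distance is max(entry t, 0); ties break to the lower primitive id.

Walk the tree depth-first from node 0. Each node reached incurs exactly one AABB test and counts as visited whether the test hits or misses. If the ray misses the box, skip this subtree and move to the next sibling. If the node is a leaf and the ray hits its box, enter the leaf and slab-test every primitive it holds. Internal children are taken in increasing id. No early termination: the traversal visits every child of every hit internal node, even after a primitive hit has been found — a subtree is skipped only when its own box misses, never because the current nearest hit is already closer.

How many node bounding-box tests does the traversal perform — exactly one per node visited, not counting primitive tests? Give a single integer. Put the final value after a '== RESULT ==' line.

Walk:
N0 x:[36,55] y:[28,66] z:[30,51] -> hit [36,51], descend [9, 10, 16, 17]
  N9 x:[89/2,54] y:[43,66] z:[69/2,39] -> miss, prune
  N10 x:[91/2,55] y:[33,60] z:[41,99/2] -> hit [91/2,99/2], descend [1, 8, 11]
    N1 x:[91/2,93/2] y:[33,39] z:[89/2,91/2] -> miss, prune
    N8 x:[53,55] y:[35,52] z:[41,91/2] -> miss, prune
    N11 x:[95/2,99/2] y:[46,60] z:[45,99/2] -> hit [95/2,99/2] leaf, test {P18(miss), P19(miss)}
  N16 x:[36,46] y:[31,54] z:[30,79/2] -> hit [36,79/2], descend [6, 7, 12, 13]
    N6 x:[75/2,38] y:[49,54] z:[35,38] -> miss, prune
    N7 x:[37,81/2] y:[36,38] z:[36,79/2] -> hit [37,38] leaf, test {P5@t=37, P13(miss)}
    N12 x:[36,46] y:[31,35] z:[30,33] -> miss, prune
    N13 x:[79/2,87/2] y:[45,49] z:[65/2,35] -> miss, prune
  N17 x:[73/2,89/2] y:[28,63] z:[45,51] -> miss, prune

Summary -> nodes [0, 9, 10, 1, 8, 11, 16, 6, 7, 12, 13, 17]; box-tests=12; leaf-entries=2; first=P5

== RESULT ==
12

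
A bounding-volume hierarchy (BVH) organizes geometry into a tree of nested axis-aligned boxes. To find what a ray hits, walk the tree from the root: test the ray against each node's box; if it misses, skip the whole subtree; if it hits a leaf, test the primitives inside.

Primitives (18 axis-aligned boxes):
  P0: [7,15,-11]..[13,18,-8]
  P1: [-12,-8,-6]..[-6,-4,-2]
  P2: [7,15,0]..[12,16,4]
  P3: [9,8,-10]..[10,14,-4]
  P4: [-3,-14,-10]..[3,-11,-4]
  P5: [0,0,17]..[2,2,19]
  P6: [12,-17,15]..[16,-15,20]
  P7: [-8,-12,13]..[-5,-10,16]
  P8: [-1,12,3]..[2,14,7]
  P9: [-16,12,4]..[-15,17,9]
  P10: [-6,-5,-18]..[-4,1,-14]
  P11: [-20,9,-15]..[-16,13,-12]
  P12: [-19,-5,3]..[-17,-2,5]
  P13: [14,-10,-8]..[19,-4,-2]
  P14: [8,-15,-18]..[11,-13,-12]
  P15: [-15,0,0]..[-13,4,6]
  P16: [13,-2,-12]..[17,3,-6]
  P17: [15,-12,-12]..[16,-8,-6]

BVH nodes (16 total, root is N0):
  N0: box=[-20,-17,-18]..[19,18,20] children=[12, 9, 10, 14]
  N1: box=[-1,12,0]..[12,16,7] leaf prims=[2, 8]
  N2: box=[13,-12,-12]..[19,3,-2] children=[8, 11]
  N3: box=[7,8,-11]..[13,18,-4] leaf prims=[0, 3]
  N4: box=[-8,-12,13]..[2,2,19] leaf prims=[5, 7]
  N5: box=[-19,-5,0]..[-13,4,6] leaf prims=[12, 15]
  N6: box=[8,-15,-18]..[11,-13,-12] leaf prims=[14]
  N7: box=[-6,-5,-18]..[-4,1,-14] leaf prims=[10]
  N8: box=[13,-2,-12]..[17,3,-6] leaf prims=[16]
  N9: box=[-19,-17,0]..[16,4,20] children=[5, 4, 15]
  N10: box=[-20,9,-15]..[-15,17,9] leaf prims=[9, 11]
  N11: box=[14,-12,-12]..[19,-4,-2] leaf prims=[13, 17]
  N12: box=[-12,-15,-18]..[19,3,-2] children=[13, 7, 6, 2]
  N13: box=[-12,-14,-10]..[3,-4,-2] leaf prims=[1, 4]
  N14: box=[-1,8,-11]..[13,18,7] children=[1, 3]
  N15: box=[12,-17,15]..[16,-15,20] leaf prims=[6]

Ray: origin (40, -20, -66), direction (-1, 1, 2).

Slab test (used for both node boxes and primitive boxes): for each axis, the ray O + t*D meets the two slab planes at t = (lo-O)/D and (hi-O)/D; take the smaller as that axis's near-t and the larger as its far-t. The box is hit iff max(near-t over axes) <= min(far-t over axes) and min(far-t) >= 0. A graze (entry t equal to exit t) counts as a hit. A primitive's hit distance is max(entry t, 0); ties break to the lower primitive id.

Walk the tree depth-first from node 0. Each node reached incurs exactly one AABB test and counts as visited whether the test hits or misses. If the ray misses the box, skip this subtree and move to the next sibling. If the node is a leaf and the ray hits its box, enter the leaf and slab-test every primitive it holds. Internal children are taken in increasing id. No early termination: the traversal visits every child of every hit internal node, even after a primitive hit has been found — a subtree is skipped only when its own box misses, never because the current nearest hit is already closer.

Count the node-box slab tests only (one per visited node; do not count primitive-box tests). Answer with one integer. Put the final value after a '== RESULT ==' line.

Traverse from the root:
N0 x:[21,60] y:[3,38] z:[24,43] -> hit [24,38], descend [9, 10, 12, 14]
  N9 x:[24,59] y:[3,24] z:[33,43] -> miss, prune
  N10 x:[55,60] y:[29,37] z:[51/2,75/2] -> miss, prune
  N12 x:[21,52] y:[5,23] z:[24,32] -> miss, prune
  N14 x:[27,41] y:[28,38] z:[55/2,73/2] -> hit [28,73/2], descend [1, 3]
    N1 x:[28,41] y:[32,36] z:[33,73/2] -> hit [33,36] leaf, test {P2(miss), P8(miss)}
    N3 x:[27,33] y:[28,38] z:[55/2,31] -> hit [28,31] leaf, test {P0(miss), P3@t=30}

Summary -> nodes [0, 9, 10, 12, 14, 1, 3]; box-tests=7; leaf-entries=2; first=P3

== RESULT ==
7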